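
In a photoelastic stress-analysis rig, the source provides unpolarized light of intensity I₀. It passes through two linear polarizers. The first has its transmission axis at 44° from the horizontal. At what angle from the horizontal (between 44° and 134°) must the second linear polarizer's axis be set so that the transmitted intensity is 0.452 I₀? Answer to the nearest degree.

Unpolarized light through the first polarizer → I₁ = ½ I₀, now polarized at 44°.
Need I₂/I₀ = 0.452, so cos²(θ − 44°) = 0.452 / 0.5 = 0.904.
θ − 44° = arccos(√0.904) = 18.0°, giving θ ≈ 44 + 18.0 = 62.0°.

θ ≈ 62°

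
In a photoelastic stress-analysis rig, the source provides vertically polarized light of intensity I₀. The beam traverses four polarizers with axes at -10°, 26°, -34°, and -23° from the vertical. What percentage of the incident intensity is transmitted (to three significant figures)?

By Malus's law, I₁ = I₀ cos²(-10° − 0°) = I₀ cos²(10°) = 0.9698 I₀.
I₂ = I₁ cos²(26° + 10°) = 0.9698 I₀ · cos²(36°) = 0.6348 I₀.
I₃ = I₂ cos²(-34° − 26°) = 0.6348 I₀ · cos²(60°) = 0.1587 I₀.
I₄ = I₃ cos²(-23° + 34°) = 0.1587 I₀ · cos²(11°) = 0.1529 I₀.
That is 15.29% of the incident intensity.

≈ 15.3%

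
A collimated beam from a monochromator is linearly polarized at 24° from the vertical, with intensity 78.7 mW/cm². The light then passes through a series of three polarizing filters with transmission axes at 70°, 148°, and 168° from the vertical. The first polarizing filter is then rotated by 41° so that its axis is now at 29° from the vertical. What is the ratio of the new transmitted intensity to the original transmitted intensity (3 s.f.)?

Before rotation:
I₁ = I₀ cos²(70° − 24°) = I₀ cos²(46°) = 0.4826 I₀.
I₂ = I₁ cos²(148° − 70°) = 0.4826 I₀ · cos²(78°) = 0.02086 I₀.
I₃ = I₂ cos²(168° − 148°) = 0.02086 I₀ · cos²(20°) = 0.01842 I₀.
After rotation:
I₁ = I₀ cos²(29° − 24°) = I₀ cos²(5°) = 0.9924 I₀.
Angle between axes 1 and 2: 61°. I₂ = 0.9924 I₀ · cos²(61°) = 0.2333 I₀.
I₃ = I₂ cos²(168° − 148°) = 0.2333 I₀ · cos²(20°) = 0.206 I₀.
Ratio = 0.206 / 0.01842 = 11.18.

I_new/I_old ≈ 11.2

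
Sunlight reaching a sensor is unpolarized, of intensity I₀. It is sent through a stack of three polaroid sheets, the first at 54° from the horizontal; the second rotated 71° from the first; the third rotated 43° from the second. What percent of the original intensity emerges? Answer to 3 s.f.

≈ 2.83%

Unpolarized light through the first polarizer → I₁ = ½ I₀, now polarized at 54°.
I₂ = I₁ cos²(71°) = 0.5 · 0.106 I₀ = 0.053 I₀.
I₃ = I₂ cos²(43°) = 0.053 · 0.5349 I₀ = 0.02835 I₀.
That is 2.835% of the incident intensity.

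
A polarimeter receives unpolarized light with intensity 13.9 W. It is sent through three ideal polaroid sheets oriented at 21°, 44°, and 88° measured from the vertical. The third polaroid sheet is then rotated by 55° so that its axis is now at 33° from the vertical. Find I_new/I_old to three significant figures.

I_new/I_old ≈ 1.86

Before rotation:
Unpolarized light through the first polarizer → I₁ = ½ I₀, now polarized at 21°.
I₂ = I₁ cos²(44° − 21°) = 0.5 I₀ · cos²(23°) = 0.4237 I₀.
I₃ = I₂ cos²(88° − 44°) = 0.4237 I₀ · cos²(44°) = 0.2192 I₀.
After rotation:
Unpolarized light through the first polarizer → I₁ = ½ I₀, now polarized at 21°.
I₂ = I₁ cos²(44° − 21°) = 0.5 I₀ · cos²(23°) = 0.4237 I₀.
I₃ = I₂ cos²(33° − 44°) = 0.4237 I₀ · cos²(11°) = 0.4082 I₀.
Ratio = 0.4082 / 0.2192 = 1.862.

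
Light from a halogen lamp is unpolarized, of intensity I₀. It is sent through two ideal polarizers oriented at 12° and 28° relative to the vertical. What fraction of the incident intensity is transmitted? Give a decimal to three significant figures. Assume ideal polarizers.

≈ 0.462 I₀

Unpolarized light through the first polarizer → I₁ = ½ I₀, now polarized at 12°.
I₂ = I₁ cos²(28° − 12°) = 0.5 I₀ · cos²(16°) = 0.462 I₀.
Transmitted fraction = 0.462.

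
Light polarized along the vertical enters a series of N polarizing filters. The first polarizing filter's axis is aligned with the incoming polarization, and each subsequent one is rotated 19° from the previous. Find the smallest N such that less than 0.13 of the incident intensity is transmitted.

N = 20

First polarizer is aligned with the polarization: full transmission.
Each further stage multiplies by cos²(19°) = 0.894.
After N polarizers: T = 0.894^(N−1). Require T < 0.13 ⇒ N−1 > ln(0.13)/ln(0.894) = 18.21, so N−1 ≥ 19 and N = 20.
Check: N=20 gives T = 0.119 < 0.13; N=19 gives T = 0.1331.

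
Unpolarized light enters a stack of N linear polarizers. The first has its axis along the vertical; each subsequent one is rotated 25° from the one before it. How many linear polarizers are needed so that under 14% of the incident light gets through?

First polarizer halves the unpolarized light: factor 1/2.
Each further stage multiplies by cos²(25°) = 0.8214.
After N polarizers: T = 0.5·0.8214^(N−1). Require T < 0.14 ⇒ N−1 > ln(0.14/0.5)/ln(0.8214) = 6.47, so N−1 ≥ 7 and N = 8.
Check: N=8 gives T = 0.1261 < 0.14; N=7 gives T = 0.1536.

N = 8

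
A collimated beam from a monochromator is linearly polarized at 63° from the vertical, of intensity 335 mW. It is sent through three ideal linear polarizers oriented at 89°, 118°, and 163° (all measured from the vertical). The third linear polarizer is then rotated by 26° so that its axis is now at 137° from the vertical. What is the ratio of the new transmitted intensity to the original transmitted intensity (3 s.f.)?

I_new/I_old ≈ 1.79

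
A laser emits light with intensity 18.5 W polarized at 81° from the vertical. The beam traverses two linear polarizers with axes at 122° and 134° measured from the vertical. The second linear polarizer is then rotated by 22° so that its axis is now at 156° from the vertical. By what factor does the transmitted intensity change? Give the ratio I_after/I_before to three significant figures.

I_new/I_old ≈ 0.718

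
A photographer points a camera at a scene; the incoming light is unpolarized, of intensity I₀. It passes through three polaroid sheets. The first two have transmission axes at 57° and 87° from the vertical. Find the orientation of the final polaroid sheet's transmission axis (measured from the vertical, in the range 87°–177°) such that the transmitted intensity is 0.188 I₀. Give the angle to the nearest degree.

θ ≈ 132°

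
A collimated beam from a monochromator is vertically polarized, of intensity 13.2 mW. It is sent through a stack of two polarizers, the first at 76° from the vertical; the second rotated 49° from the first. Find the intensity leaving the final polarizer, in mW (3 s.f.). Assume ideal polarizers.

I ≈ 0.333 mW

I₁ = 13.2 mW · cos²(76°) = 0.7725 mW.
I₂ = I₁ · cos²(49°) = 0.7725 · 0.4304 = 0.3325 mW.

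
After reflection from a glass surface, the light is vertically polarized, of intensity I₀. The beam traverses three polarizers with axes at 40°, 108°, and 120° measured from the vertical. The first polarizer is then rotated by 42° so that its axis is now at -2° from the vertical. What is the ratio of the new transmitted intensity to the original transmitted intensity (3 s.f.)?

Before rotation:
I₁ = I₀ cos²(40° − 0°) = I₀ cos²(40°) = 0.5868 I₀.
I₂ = I₁ cos²(108° − 40°) = 0.5868 I₀ · cos²(68°) = 0.08235 I₀.
I₃ = I₂ cos²(120° − 108°) = 0.08235 I₀ · cos²(12°) = 0.07879 I₀.
After rotation:
I₁ = I₀ cos²(-2° − 0°) = I₀ cos²(2°) = 0.9988 I₀.
Angle between axes 1 and 2: 70°. I₂ = 0.9988 I₀ · cos²(70°) = 0.1168 I₀.
I₃ = I₂ cos²(120° − 108°) = 0.1168 I₀ · cos²(12°) = 0.1118 I₀.
Ratio = 0.1118 / 0.07879 = 1.419.

I_new/I_old ≈ 1.42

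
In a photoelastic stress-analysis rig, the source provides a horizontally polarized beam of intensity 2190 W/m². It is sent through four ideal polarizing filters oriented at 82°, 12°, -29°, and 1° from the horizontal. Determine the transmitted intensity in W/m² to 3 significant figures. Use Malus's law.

I ≈ 2.12 W/m²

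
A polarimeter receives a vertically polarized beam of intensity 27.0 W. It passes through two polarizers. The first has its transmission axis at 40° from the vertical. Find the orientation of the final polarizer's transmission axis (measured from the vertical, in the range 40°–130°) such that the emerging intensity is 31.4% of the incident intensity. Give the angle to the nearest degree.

θ ≈ 83°

I₁ = I₀ cos²(40° − 0°) = I₀ cos²(40°) = 0.5868 I₀.
Need I₂/I₀ = 0.314, so cos²(θ − 40°) = 0.314 / 0.5868 = 0.5351.
θ − 40° = arccos(√0.5351) = 43.0°, giving θ ≈ 40 + 43.0 = 83.0°.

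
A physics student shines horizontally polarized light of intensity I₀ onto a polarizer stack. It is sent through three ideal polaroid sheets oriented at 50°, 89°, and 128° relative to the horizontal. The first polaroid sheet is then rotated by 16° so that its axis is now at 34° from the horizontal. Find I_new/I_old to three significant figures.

Before rotation:
I₁ = I₀ cos²(50° − 0°) = I₀ cos²(50°) = 0.4132 I₀.
I₂ = I₁ cos²(89° − 50°) = 0.4132 I₀ · cos²(39°) = 0.2495 I₀.
I₃ = I₂ cos²(128° − 89°) = 0.2495 I₀ · cos²(39°) = 0.1507 I₀.
After rotation:
I₁ = I₀ cos²(34° − 0°) = I₀ cos²(34°) = 0.6873 I₀.
I₂ = I₁ cos²(89° − 34°) = 0.6873 I₀ · cos²(55°) = 0.2261 I₀.
I₃ = I₂ cos²(128° − 89°) = 0.2261 I₀ · cos²(39°) = 0.1366 I₀.
Ratio = 0.1366 / 0.1507 = 0.9061.

I_new/I_old ≈ 0.906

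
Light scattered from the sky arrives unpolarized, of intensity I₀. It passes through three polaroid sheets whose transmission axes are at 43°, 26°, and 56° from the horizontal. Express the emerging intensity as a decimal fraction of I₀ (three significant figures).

≈ 0.343 I₀

Unpolarized light through the first polarizer → I₁ = ½ I₀, now polarized at 43°.
I₂ = I₁ cos²(26° − 43°) = 0.5 I₀ · cos²(17°) = 0.4573 I₀.
I₃ = I₂ cos²(56° − 26°) = 0.4573 I₀ · cos²(30°) = 0.3429 I₀.
Transmitted fraction = 0.3429.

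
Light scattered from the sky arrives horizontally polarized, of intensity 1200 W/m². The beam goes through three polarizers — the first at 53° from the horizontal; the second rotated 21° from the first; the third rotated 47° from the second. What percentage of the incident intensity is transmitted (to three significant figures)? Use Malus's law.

By Malus's law, I₁ = 1200 W/m² · cos²(53°) = 434.6 W/m².
I₂ = I₁ · cos²(21°) = 434.6 · 0.8716 = 378.8 W/m².
I₃ = I₂ · cos²(47°) = 378.8 · 0.4651 = 176.2 W/m².
That is 14.68% of the incident intensity.

≈ 14.7%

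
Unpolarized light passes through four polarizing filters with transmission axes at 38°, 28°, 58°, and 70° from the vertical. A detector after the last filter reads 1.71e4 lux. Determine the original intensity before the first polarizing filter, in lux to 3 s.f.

Unpolarized light through the first polarizer → I₁ = ½ I₀, now polarized at 38°.
I₂ = I₁ cos²(28° − 38°) = 0.5 I₀ · cos²(10°) = 0.4849 I₀.
I₃ = I₂ cos²(58° − 28°) = 0.4849 I₀ · cos²(30°) = 0.3637 I₀.
I₄ = I₃ cos²(70° − 58°) = 0.3637 I₀ · cos²(12°) = 0.348 I₀.
So 1.71e4 lux = 0.348 I₀, giving I₀ = 1.71e4/0.348 = 4.914e+04 lux.

I₀ ≈ 4.91e4 lux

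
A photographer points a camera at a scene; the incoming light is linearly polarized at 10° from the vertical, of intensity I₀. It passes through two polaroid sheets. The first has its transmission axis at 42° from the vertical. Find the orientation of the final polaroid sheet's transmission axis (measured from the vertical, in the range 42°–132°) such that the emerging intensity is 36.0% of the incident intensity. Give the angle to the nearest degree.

θ ≈ 87°

I₁ = I₀ cos²(42° − 10°) = I₀ cos²(32°) = 0.7192 I₀.
Need I₂/I₀ = 0.36, so cos²(θ − 42°) = 0.36 / 0.7192 = 0.5006.
θ − 42° = arccos(√0.5006) = 45.0°, giving θ ≈ 42 + 45.0 = 87.0°.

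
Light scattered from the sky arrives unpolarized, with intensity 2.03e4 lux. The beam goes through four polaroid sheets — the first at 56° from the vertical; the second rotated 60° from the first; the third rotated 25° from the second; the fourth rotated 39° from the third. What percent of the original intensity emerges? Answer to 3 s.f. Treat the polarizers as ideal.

Unpolarized light through the first polarizer → I₁ = 2.03e4 lux/2 = 1.015e+04 lux, polarized at 56°.
I₂ = I₁ · cos²(60°) = 1.015e+04 · 0.25 = 2538 lux.
I₃ = I₂ · cos²(25°) = 2538 · 0.8214 = 2084 lux.
I₄ = I₃ · cos²(39°) = 2084 · 0.604 = 1259 lux.
That is 6.201% of the incident intensity.

≈ 6.20%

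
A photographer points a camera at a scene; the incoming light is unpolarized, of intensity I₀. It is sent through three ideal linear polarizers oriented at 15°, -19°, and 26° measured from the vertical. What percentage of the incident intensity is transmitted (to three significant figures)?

≈ 17.2%

Unpolarized light through the first polarizer → I₁ = ½ I₀, now polarized at 15°.
I₂ = I₁ cos²(-19° − 15°) = 0.5 I₀ · cos²(34°) = 0.3437 I₀.
I₃ = I₂ cos²(26° + 19°) = 0.3437 I₀ · cos²(45°) = 0.1718 I₀.
That is 17.18% of the incident intensity.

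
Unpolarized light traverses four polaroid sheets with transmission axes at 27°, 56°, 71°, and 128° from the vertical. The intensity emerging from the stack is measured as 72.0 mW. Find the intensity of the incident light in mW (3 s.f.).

Unpolarized light through the first polarizer → I₁ = ½ I₀, now polarized at 27°.
I₂ = I₁ cos²(56° − 27°) = 0.5 I₀ · cos²(29°) = 0.3825 I₀.
I₃ = I₂ cos²(71° − 56°) = 0.3825 I₀ · cos²(15°) = 0.3569 I₀.
I₄ = I₃ cos²(128° − 71°) = 0.3569 I₀ · cos²(57°) = 0.1059 I₀.
So 72.0 mW = 0.1059 I₀, giving I₀ = 72.0/0.1059 = 680.2 mW.

I₀ ≈ 680 mW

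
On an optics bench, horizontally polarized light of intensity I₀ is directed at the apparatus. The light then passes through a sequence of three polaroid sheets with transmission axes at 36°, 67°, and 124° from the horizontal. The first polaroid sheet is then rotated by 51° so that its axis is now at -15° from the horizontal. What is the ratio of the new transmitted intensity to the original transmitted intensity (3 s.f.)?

I_new/I_old ≈ 0.0376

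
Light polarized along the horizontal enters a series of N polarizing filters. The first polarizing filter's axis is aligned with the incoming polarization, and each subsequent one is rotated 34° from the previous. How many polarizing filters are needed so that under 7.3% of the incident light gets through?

N = 8

First polarizer is aligned with the polarization: full transmission.
Each further stage multiplies by cos²(34°) = 0.6873.
After N polarizers: T = 0.6873^(N−1). Require T < 0.073 ⇒ N−1 > ln(0.073)/ln(0.6873) = 6.98, so N−1 ≥ 7 and N = 8.
Check: N=8 gives T = 0.07245 < 0.073; N=7 gives T = 0.1054.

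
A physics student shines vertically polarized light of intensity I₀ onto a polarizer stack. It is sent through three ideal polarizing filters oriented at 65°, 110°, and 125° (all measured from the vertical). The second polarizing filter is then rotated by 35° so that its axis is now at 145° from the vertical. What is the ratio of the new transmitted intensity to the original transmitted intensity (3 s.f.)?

I_new/I_old ≈ 0.0571

Before rotation:
By Malus's law, I₁ = I₀ cos²(65° − 0°) = I₀ cos²(65°) = 0.1786 I₀.
I₂ = I₁ cos²(110° − 65°) = 0.1786 I₀ · cos²(45°) = 0.0893 I₀.
I₃ = I₂ cos²(125° − 110°) = 0.0893 I₀ · cos²(15°) = 0.08332 I₀.
After rotation:
I₁ = I₀ cos²(65° − 0°) = I₀ cos²(65°) = 0.1786 I₀.
I₂ = I₁ cos²(145° − 65°) = 0.1786 I₀ · cos²(80°) = 0.005386 I₀.
I₃ = I₂ cos²(125° − 145°) = 0.005386 I₀ · cos²(20°) = 0.004756 I₀.
Ratio = 0.004756 / 0.08332 = 0.05708.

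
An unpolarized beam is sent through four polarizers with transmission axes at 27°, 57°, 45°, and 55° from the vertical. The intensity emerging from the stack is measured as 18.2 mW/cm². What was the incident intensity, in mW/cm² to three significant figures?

I₀ ≈ 52.3 mW/cm²

Unpolarized light through the first polarizer → I₁ = ½ I₀, now polarized at 27°.
I₂ = I₁ cos²(57° − 27°) = 0.5 I₀ · cos²(30°) = 0.375 I₀.
I₃ = I₂ cos²(45° − 57°) = 0.375 I₀ · cos²(12°) = 0.3588 I₀.
I₄ = I₃ cos²(55° − 45°) = 0.3588 I₀ · cos²(10°) = 0.348 I₀.
So 18.2 mW/cm² = 0.348 I₀, giving I₀ = 18.2/0.348 = 52.3 mW/cm².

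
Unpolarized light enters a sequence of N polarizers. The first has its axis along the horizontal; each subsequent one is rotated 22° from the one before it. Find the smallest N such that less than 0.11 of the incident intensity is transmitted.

N = 12

First polarizer halves the unpolarized light: factor 1/2.
Each further stage multiplies by cos²(22°) = 0.8597.
After N polarizers: T = 0.5·0.8597^(N−1). Require T < 0.11 ⇒ N−1 > ln(0.11/0.5)/ln(0.8597) = 10.01, so N−1 ≥ 11 and N = 12.
Check: N=12 gives T = 0.09476 < 0.11; N=11 gives T = 0.1102.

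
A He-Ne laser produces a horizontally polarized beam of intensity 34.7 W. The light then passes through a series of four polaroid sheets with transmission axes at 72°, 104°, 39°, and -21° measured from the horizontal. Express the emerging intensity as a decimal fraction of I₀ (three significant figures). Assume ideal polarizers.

I₁ = 34.7 W · cos²(72°) = 3.314 W.
I₂ = I₁ · cos²(32°) = 3.314 · 0.7192 = 2.383 W.
I₃ = I₂ · cos²(65°) = 2.383 · 0.1786 = 0.4256 W.
I₄ = I₃ · cos²(60°) = 0.4256 · 0.25 = 0.1064 W.
Transmitted fraction = 0.003066.

I/I₀ ≈ 0.00307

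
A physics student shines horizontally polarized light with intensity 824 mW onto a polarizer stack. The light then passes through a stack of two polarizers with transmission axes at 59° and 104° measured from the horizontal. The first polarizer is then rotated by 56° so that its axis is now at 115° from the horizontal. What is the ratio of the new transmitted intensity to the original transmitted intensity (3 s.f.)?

Before rotation:
I₁ = I₀ cos²(59° − 0°) = I₀ cos²(59°) = 0.2653 I₀.
I₂ = I₁ cos²(104° − 59°) = 0.2653 I₀ · cos²(45°) = 0.1326 I₀.
After rotation:
I₁ = I₀ cos²(115° − 0°) = I₀ cos²(65°) = 0.1786 I₀.
I₂ = I₁ cos²(104° − 115°) = 0.1786 I₀ · cos²(11°) = 0.1721 I₀.
Ratio = 0.1721 / 0.1326 = 1.298.

I_new/I_old ≈ 1.30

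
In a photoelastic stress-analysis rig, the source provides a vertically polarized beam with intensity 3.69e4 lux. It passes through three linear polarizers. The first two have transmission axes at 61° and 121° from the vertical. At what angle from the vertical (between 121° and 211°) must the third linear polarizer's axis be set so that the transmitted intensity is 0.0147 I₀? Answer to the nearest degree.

I₁ = I₀ cos²(61° − 0°) = I₀ cos²(61°) = 0.235 I₀.
I₂ = I₁ cos²(121° − 61°) = 0.235 I₀ · cos²(60°) = 0.05876 I₀.
Need I₃/I₀ = 0.0147, so cos²(θ − 121°) = 0.0147 / 0.05876 = 0.2502.
θ − 121° = arccos(√0.2502) = 60.0°, giving θ ≈ 121 + 60.0 = 181.0°.

θ ≈ 181°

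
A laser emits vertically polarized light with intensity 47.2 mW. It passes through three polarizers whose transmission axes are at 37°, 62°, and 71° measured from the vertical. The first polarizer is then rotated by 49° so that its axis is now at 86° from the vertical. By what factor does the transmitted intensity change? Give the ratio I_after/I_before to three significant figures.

Before rotation:
By Malus's law, I₁ = I₀ cos²(37° − 0°) = I₀ cos²(37°) = 0.6378 I₀.
I₂ = I₁ cos²(62° − 37°) = 0.6378 I₀ · cos²(25°) = 0.5239 I₀.
I₃ = I₂ cos²(71° − 62°) = 0.5239 I₀ · cos²(9°) = 0.5111 I₀.
After rotation:
I₁ = I₀ cos²(86° − 0°) = I₀ cos²(86°) = 0.004866 I₀.
I₂ = I₁ cos²(62° − 86°) = 0.004866 I₀ · cos²(24°) = 0.004061 I₀.
I₃ = I₂ cos²(71° − 62°) = 0.004061 I₀ · cos²(9°) = 0.003962 I₀.
Ratio = 0.003962 / 0.5111 = 0.007751.

I_new/I_old ≈ 0.00775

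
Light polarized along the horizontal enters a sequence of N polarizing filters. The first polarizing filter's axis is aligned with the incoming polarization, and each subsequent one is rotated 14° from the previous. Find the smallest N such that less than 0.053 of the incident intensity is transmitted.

First polarizer is aligned with the polarization: full transmission.
Each further stage multiplies by cos²(14°) = 0.9415.
After N polarizers: T = 0.9415^(N−1). Require T < 0.053 ⇒ N−1 > ln(0.053)/ln(0.9415) = 48.71, so N−1 ≥ 49 and N = 50.
Check: N=50 gives T = 0.05207 < 0.053; N=49 gives T = 0.05531.

N = 50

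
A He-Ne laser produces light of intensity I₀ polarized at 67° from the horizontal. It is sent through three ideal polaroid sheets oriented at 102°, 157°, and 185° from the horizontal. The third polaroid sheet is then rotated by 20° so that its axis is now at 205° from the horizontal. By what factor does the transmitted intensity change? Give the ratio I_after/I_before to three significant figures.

I_new/I_old ≈ 0.574

Before rotation:
I₁ = I₀ cos²(102° − 67°) = I₀ cos²(35°) = 0.671 I₀.
I₂ = I₁ cos²(157° − 102°) = 0.671 I₀ · cos²(55°) = 0.2208 I₀.
I₃ = I₂ cos²(185° − 157°) = 0.2208 I₀ · cos²(28°) = 0.1721 I₀.
After rotation:
I₁ = I₀ cos²(102° − 67°) = I₀ cos²(35°) = 0.671 I₀.
I₂ = I₁ cos²(157° − 102°) = 0.671 I₀ · cos²(55°) = 0.2208 I₀.
I₃ = I₂ cos²(205° − 157°) = 0.2208 I₀ · cos²(48°) = 0.09884 I₀.
Ratio = 0.09884 / 0.1721 = 0.5743.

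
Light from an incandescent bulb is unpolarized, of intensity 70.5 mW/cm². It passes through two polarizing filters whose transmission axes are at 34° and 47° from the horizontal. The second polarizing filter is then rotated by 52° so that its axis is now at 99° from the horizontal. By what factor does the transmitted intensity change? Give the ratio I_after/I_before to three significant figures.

Before rotation:
Unpolarized light through the first polarizer → I₁ = ½ I₀, now polarized at 34°.
I₂ = I₁ cos²(47° − 34°) = 0.5 I₀ · cos²(13°) = 0.4747 I₀.
After rotation:
Unpolarized light through the first polarizer → I₁ = ½ I₀, now polarized at 34°.
I₂ = I₁ cos²(99° − 34°) = 0.5 I₀ · cos²(65°) = 0.0893 I₀.
Ratio = 0.0893 / 0.4747 = 0.1881.

I_new/I_old ≈ 0.188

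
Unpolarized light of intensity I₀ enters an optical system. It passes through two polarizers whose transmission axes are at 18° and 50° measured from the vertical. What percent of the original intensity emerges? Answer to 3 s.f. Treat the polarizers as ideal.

≈ 36.0%

Unpolarized light through the first polarizer → I₁ = ½ I₀, now polarized at 18°.
I₂ = I₁ cos²(50° − 18°) = 0.5 I₀ · cos²(32°) = 0.3596 I₀.
That is 35.96% of the incident intensity.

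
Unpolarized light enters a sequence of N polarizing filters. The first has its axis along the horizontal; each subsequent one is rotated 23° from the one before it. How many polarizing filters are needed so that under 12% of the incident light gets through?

First polarizer halves the unpolarized light: factor 1/2.
Each further stage multiplies by cos²(23°) = 0.8473.
After N polarizers: T = 0.5·0.8473^(N−1). Require T < 0.12 ⇒ N−1 > ln(0.12/0.5)/ln(0.8473) = 8.61, so N−1 ≥ 9 and N = 10.
Check: N=10 gives T = 0.1126 < 0.12; N=9 gives T = 0.1329.

N = 10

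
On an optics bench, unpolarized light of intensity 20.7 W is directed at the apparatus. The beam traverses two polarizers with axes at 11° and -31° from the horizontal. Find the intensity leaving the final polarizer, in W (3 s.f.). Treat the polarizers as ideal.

Unpolarized light through the first polarizer → I₁ = 20.7 W/2 = 10.35 W, polarized at 11°.
I₂ = I₁ · cos²(42°) = 10.35 · 0.5523 = 5.716 W.

I ≈ 5.72 W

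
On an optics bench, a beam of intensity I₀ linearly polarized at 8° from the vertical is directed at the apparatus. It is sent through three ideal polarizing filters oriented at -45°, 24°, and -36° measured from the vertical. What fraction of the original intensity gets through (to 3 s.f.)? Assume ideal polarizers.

≈ 0.0116 I₀

I₁ = I₀ cos²(-45° − 8°) = I₀ cos²(53°) = 0.3622 I₀.
I₂ = I₁ cos²(24° + 45°) = 0.3622 I₀ · cos²(69°) = 0.04651 I₀.
I₃ = I₂ cos²(-36° − 24°) = 0.04651 I₀ · cos²(60°) = 0.01163 I₀.
Transmitted fraction = 0.01163.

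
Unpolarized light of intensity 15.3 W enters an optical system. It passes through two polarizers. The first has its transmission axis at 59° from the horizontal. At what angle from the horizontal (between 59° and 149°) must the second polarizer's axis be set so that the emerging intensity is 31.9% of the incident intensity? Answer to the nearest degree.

Unpolarized light through the first polarizer → I₁ = ½ I₀, now polarized at 59°.
Need I₂/I₀ = 0.319, so cos²(θ − 59°) = 0.319 / 0.5 = 0.638.
θ − 59° = arccos(√0.638) = 37.0°, giving θ ≈ 59 + 37.0 = 96.0°.

θ ≈ 96°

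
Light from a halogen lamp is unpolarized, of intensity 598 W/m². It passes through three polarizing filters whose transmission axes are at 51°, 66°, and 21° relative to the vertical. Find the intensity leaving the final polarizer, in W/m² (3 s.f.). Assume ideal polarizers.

I ≈ 139 W/m²

Unpolarized light through the first polarizer → I₁ = 598 W/m²/2 = 299 W/m², polarized at 51°.
I₂ = I₁ · cos²(15°) = 299 · 0.933 = 279 W/m².
I₃ = I₂ · cos²(45°) = 279 · 0.5 = 139.5 W/m².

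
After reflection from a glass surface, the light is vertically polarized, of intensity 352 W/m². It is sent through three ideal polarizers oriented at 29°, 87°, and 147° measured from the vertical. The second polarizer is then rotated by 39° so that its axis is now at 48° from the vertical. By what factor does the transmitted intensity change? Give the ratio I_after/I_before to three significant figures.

Before rotation:
By Malus's law, I₁ = I₀ cos²(29° − 0°) = I₀ cos²(29°) = 0.765 I₀.
I₂ = I₁ cos²(87° − 29°) = 0.765 I₀ · cos²(58°) = 0.2148 I₀.
I₃ = I₂ cos²(147° − 87°) = 0.2148 I₀ · cos²(60°) = 0.0537 I₀.
After rotation:
I₁ = I₀ cos²(29° − 0°) = I₀ cos²(29°) = 0.765 I₀.
I₂ = I₁ cos²(48° − 29°) = 0.765 I₀ · cos²(19°) = 0.6839 I₀.
Angle between axes 2 and 3: 81°. I₃ = 0.6839 I₀ · cos²(81°) = 0.01674 I₀.
Ratio = 0.01674 / 0.0537 = 0.3116.

I_new/I_old ≈ 0.312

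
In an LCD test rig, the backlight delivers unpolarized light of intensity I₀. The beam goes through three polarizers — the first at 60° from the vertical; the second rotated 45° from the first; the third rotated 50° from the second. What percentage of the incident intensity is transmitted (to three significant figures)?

Unpolarized light through the first polarizer → I₁ = ½ I₀, now polarized at 60°.
I₂ = I₁ cos²(45°) = 0.5 · 0.5 I₀ = 0.25 I₀.
I₃ = I₂ cos²(50°) = 0.25 · 0.4132 I₀ = 0.1033 I₀.
That is 10.33% of the incident intensity.

≈ 10.3%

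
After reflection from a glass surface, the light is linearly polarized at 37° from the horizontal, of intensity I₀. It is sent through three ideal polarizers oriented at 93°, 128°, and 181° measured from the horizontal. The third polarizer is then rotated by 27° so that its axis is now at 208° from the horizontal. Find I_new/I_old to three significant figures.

I_new/I_old ≈ 0.0833

Before rotation:
I₁ = I₀ cos²(93° − 37°) = I₀ cos²(56°) = 0.3127 I₀.
I₂ = I₁ cos²(128° − 93°) = 0.3127 I₀ · cos²(35°) = 0.2098 I₀.
I₃ = I₂ cos²(181° − 128°) = 0.2098 I₀ · cos²(53°) = 0.07599 I₀.
After rotation:
I₁ = I₀ cos²(93° − 37°) = I₀ cos²(56°) = 0.3127 I₀.
I₂ = I₁ cos²(128° − 93°) = 0.3127 I₀ · cos²(35°) = 0.2098 I₀.
I₃ = I₂ cos²(208° − 128°) = 0.2098 I₀ · cos²(80°) = 0.006327 I₀.
Ratio = 0.006327 / 0.07599 = 0.08326.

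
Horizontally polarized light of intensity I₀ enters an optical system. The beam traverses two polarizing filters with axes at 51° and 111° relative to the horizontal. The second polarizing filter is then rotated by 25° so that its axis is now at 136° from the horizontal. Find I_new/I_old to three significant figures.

Before rotation:
By Malus's law, I₁ = I₀ cos²(51° − 0°) = I₀ cos²(51°) = 0.396 I₀.
I₂ = I₁ cos²(111° − 51°) = 0.396 I₀ · cos²(60°) = 0.09901 I₀.
After rotation:
I₁ = I₀ cos²(51° − 0°) = I₀ cos²(51°) = 0.396 I₀.
I₂ = I₁ cos²(136° − 51°) = 0.396 I₀ · cos²(85°) = 0.003008 I₀.
Ratio = 0.003008 / 0.09901 = 0.03038.

I_new/I_old ≈ 0.0304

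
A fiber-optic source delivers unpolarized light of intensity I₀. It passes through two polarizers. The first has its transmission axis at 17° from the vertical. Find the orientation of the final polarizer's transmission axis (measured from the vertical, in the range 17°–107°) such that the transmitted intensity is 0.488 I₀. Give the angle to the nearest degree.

θ ≈ 26°

Unpolarized light through the first polarizer → I₁ = ½ I₀, now polarized at 17°.
Need I₂/I₀ = 0.488, so cos²(θ − 17°) = 0.488 / 0.5 = 0.976.
θ − 17° = arccos(√0.976) = 8.9°, giving θ ≈ 17 + 8.9 = 25.9°.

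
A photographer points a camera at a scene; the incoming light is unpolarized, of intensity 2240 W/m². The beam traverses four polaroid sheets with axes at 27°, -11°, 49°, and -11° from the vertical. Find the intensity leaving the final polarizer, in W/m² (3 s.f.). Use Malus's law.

Unpolarized light through the first polarizer → I₁ = 2240 W/m²/2 = 1120 W/m², polarized at 27°.
I₂ = I₁ · cos²(38°) = 1120 · 0.621 = 695.5 W/m².
I₃ = I₂ · cos²(60°) = 695.5 · 0.25 = 173.9 W/m².
I₄ = I₃ · cos²(60°) = 173.9 · 0.25 = 43.47 W/m².

I ≈ 43.5 W/m²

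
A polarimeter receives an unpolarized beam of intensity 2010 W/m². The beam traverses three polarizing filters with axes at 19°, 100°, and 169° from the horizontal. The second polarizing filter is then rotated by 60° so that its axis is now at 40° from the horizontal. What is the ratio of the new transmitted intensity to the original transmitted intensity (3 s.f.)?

I_new/I_old ≈ 110

Before rotation:
Unpolarized light through the first polarizer → I₁ = ½ I₀, now polarized at 19°.
I₂ = I₁ cos²(100° − 19°) = 0.5 I₀ · cos²(81°) = 0.01224 I₀.
I₃ = I₂ cos²(169° − 100°) = 0.01224 I₀ · cos²(69°) = 0.001571 I₀.
After rotation:
Unpolarized light through the first polarizer → I₁ = ½ I₀, now polarized at 19°.
I₂ = I₁ cos²(40° − 19°) = 0.5 I₀ · cos²(21°) = 0.4358 I₀.
Angle between axes 2 and 3: 51°. I₃ = 0.4358 I₀ · cos²(51°) = 0.1726 I₀.
Ratio = 0.1726 / 0.001571 = 109.8.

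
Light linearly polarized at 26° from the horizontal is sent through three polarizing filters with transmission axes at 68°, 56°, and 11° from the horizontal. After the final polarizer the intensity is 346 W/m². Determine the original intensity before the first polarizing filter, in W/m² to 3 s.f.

I₁ = I₀ cos²(68° − 26°) = I₀ cos²(42°) = 0.5523 I₀.
I₂ = I₁ cos²(56° − 68°) = 0.5523 I₀ · cos²(12°) = 0.5284 I₀.
I₃ = I₂ cos²(11° − 56°) = 0.5284 I₀ · cos²(45°) = 0.2642 I₀.
So 346 W/m² = 0.2642 I₀, giving I₀ = 346/0.2642 = 1310 W/m².

I₀ ≈ 1310 W/m²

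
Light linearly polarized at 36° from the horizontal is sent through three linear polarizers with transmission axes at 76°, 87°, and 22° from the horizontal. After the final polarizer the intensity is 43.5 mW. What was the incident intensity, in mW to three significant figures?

I₁ = I₀ cos²(76° − 36°) = I₀ cos²(40°) = 0.5868 I₀.
I₂ = I₁ cos²(87° − 76°) = 0.5868 I₀ · cos²(11°) = 0.5655 I₀.
I₃ = I₂ cos²(22° − 87°) = 0.5655 I₀ · cos²(65°) = 0.101 I₀.
So 43.5 mW = 0.101 I₀, giving I₀ = 43.5/0.101 = 430.7 mW.

I₀ ≈ 431 mW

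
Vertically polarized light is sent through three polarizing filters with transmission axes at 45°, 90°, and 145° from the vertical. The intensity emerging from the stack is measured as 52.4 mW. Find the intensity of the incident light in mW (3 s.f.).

I₁ = I₀ cos²(45° − 0°) = I₀ cos²(45°) = 0.5 I₀.
I₂ = I₁ cos²(90° − 45°) = 0.5 I₀ · cos²(45°) = 0.25 I₀.
I₃ = I₂ cos²(145° − 90°) = 0.25 I₀ · cos²(55°) = 0.08225 I₀.
So 52.4 mW = 0.08225 I₀, giving I₀ = 52.4/0.08225 = 637.1 mW.

I₀ ≈ 637 mW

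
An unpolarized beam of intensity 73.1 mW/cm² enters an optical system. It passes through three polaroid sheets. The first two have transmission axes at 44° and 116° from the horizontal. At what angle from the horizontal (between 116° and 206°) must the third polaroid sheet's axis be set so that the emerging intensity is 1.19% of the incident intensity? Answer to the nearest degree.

θ ≈ 176°

Unpolarized light through the first polarizer → I₁ = ½ I₀, now polarized at 44°.
I₂ = I₁ cos²(116° − 44°) = 0.5 I₀ · cos²(72°) = 0.04775 I₀.
Need I₃/I₀ = 0.0119, so cos²(θ − 116°) = 0.0119 / 0.04775 = 0.2492.
θ − 116° = arccos(√0.2492) = 60.1°, giving θ ≈ 116 + 60.1 = 176.1°.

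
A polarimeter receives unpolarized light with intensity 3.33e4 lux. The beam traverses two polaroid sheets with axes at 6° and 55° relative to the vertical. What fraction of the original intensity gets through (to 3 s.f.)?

Unpolarized light through the first polarizer → I₁ = 3.33e4 lux/2 = 1.665e+04 lux, polarized at 6°.
I₂ = I₁ · cos²(49°) = 1.665e+04 · 0.4304 = 7166 lux.
Transmitted fraction = 0.2152.

I/I₀ ≈ 0.215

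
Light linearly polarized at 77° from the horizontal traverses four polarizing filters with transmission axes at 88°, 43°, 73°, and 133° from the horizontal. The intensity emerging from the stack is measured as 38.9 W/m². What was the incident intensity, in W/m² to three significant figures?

I₀ ≈ 431 W/m²

By Malus's law, I₁ = I₀ cos²(88° − 77°) = I₀ cos²(11°) = 0.9636 I₀.
I₂ = I₁ cos²(43° − 88°) = 0.9636 I₀ · cos²(45°) = 0.4818 I₀.
I₃ = I₂ cos²(73° − 43°) = 0.4818 I₀ · cos²(30°) = 0.3613 I₀.
I₄ = I₃ cos²(133° − 73°) = 0.3613 I₀ · cos²(60°) = 0.09034 I₀.
So 38.9 W/m² = 0.09034 I₀, giving I₀ = 38.9/0.09034 = 430.6 W/m².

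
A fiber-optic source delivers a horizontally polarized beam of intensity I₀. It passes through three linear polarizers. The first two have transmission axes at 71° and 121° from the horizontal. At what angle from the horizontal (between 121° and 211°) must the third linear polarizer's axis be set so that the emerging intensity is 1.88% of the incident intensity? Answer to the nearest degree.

θ ≈ 170°

By Malus's law, I₁ = I₀ cos²(71° − 0°) = I₀ cos²(71°) = 0.106 I₀.
I₂ = I₁ cos²(121° − 71°) = 0.106 I₀ · cos²(50°) = 0.04379 I₀.
Need I₃/I₀ = 0.0188, so cos²(θ − 121°) = 0.0188 / 0.04379 = 0.4293.
θ − 121° = arccos(√0.4293) = 49.1°, giving θ ≈ 121 + 49.1 = 170.1°.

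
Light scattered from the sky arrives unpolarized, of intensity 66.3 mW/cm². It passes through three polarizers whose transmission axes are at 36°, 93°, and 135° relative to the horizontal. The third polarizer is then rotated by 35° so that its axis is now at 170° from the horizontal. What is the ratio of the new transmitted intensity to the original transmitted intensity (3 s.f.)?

I_new/I_old ≈ 0.0916

Before rotation:
Unpolarized light through the first polarizer → I₁ = ½ I₀, now polarized at 36°.
I₂ = I₁ cos²(93° − 36°) = 0.5 I₀ · cos²(57°) = 0.1483 I₀.
I₃ = I₂ cos²(135° − 93°) = 0.1483 I₀ · cos²(42°) = 0.08191 I₀.
After rotation:
Unpolarized light through the first polarizer → I₁ = ½ I₀, now polarized at 36°.
I₂ = I₁ cos²(93° − 36°) = 0.5 I₀ · cos²(57°) = 0.1483 I₀.
I₃ = I₂ cos²(170° − 93°) = 0.1483 I₀ · cos²(77°) = 0.007505 I₀.
Ratio = 0.007505 / 0.08191 = 0.09163.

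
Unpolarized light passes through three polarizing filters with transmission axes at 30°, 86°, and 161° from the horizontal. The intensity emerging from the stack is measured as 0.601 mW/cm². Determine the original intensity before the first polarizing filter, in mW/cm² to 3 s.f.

Unpolarized light through the first polarizer → I₁ = ½ I₀, now polarized at 30°.
I₂ = I₁ cos²(86° − 30°) = 0.5 I₀ · cos²(56°) = 0.1563 I₀.
I₃ = I₂ cos²(161° − 86°) = 0.1563 I₀ · cos²(75°) = 0.01047 I₀.
So 0.601 mW/cm² = 0.01047 I₀, giving I₀ = 0.601/0.01047 = 57.38 mW/cm².

I₀ ≈ 57.4 mW/cm²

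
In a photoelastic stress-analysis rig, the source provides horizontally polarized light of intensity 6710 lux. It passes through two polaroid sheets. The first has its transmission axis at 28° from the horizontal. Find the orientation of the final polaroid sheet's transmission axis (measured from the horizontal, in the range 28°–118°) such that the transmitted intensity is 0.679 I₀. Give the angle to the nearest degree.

θ ≈ 49°

By Malus's law, I₁ = I₀ cos²(28° − 0°) = I₀ cos²(28°) = 0.7796 I₀.
Need I₂/I₀ = 0.679, so cos²(θ − 28°) = 0.679 / 0.7796 = 0.871.
θ − 28° = arccos(√0.871) = 21.1°, giving θ ≈ 28 + 21.1 = 49.1°.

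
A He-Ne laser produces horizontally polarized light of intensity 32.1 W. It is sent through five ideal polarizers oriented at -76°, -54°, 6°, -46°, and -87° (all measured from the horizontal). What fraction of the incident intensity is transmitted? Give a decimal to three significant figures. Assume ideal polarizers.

I/I₀ ≈ 0.00272

I₁ = 32.1 W · cos²(76°) = 1.879 W.
I₂ = I₁ · cos²(22°) = 1.879 · 0.8597 = 1.615 W.
I₃ = I₂ · cos²(60°) = 1.615 · 0.25 = 0.4038 W.
I₄ = I₃ · cos²(52°) = 0.4038 · 0.379 = 0.153 W.
I₅ = I₄ · cos²(41°) = 0.153 · 0.5696 = 0.08717 W.
Transmitted fraction = 0.002716.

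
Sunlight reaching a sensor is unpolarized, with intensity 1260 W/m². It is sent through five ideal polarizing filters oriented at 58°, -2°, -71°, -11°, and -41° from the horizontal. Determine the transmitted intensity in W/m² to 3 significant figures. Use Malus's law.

I ≈ 3.79 W/m²

Unpolarized light through the first polarizer → I₁ = 1260 W/m²/2 = 630 W/m², polarized at 58°.
I₂ = I₁ · cos²(60°) = 630 · 0.25 = 157.5 W/m².
I₃ = I₂ · cos²(69°) = 157.5 · 0.1284 = 20.23 W/m².
I₄ = I₃ · cos²(60°) = 20.23 · 0.25 = 5.057 W/m².
I₅ = I₄ · cos²(30°) = 5.057 · 0.75 = 3.793 W/m².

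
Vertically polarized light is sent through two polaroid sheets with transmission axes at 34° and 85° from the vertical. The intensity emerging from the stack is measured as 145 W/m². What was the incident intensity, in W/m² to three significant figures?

I₀ ≈ 533 W/m²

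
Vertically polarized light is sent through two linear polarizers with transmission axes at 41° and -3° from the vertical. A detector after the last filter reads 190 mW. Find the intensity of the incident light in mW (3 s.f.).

By Malus's law, I₁ = I₀ cos²(41° − 0°) = I₀ cos²(41°) = 0.5696 I₀.
I₂ = I₁ cos²(-3° − 41°) = 0.5696 I₀ · cos²(44°) = 0.2947 I₀.
So 190 mW = 0.2947 I₀, giving I₀ = 190/0.2947 = 644.7 mW.

I₀ ≈ 645 mW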